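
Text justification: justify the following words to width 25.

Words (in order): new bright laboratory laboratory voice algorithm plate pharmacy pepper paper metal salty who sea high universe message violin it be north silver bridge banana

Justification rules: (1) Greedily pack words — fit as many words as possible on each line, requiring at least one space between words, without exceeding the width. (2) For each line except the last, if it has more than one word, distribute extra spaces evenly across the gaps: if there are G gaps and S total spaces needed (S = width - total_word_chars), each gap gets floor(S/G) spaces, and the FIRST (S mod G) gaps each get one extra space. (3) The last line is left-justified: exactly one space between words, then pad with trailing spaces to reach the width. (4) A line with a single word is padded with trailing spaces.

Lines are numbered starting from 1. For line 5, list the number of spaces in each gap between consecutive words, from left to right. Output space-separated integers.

Answer: 3 2 2

Derivation:
Line 1: ['new', 'bright', 'laboratory'] (min_width=21, slack=4)
Line 2: ['laboratory', 'voice'] (min_width=16, slack=9)
Line 3: ['algorithm', 'plate', 'pharmacy'] (min_width=24, slack=1)
Line 4: ['pepper', 'paper', 'metal', 'salty'] (min_width=24, slack=1)
Line 5: ['who', 'sea', 'high', 'universe'] (min_width=21, slack=4)
Line 6: ['message', 'violin', 'it', 'be'] (min_width=20, slack=5)
Line 7: ['north', 'silver', 'bridge'] (min_width=19, slack=6)
Line 8: ['banana'] (min_width=6, slack=19)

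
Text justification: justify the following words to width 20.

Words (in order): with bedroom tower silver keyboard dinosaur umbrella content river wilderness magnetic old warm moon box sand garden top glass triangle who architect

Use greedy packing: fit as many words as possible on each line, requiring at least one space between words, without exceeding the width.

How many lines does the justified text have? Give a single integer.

Line 1: ['with', 'bedroom', 'tower'] (min_width=18, slack=2)
Line 2: ['silver', 'keyboard'] (min_width=15, slack=5)
Line 3: ['dinosaur', 'umbrella'] (min_width=17, slack=3)
Line 4: ['content', 'river'] (min_width=13, slack=7)
Line 5: ['wilderness', 'magnetic'] (min_width=19, slack=1)
Line 6: ['old', 'warm', 'moon', 'box'] (min_width=17, slack=3)
Line 7: ['sand', 'garden', 'top'] (min_width=15, slack=5)
Line 8: ['glass', 'triangle', 'who'] (min_width=18, slack=2)
Line 9: ['architect'] (min_width=9, slack=11)
Total lines: 9

Answer: 9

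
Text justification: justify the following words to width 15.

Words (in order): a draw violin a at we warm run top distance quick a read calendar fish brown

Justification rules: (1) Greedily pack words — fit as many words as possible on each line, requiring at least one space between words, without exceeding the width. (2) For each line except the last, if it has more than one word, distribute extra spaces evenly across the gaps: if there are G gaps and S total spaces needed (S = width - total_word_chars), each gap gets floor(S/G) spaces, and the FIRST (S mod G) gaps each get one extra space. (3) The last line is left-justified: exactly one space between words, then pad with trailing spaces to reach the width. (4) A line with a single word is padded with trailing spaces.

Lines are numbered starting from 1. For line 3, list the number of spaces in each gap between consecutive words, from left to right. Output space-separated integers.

Answer: 4

Derivation:
Line 1: ['a', 'draw', 'violin', 'a'] (min_width=15, slack=0)
Line 2: ['at', 'we', 'warm', 'run'] (min_width=14, slack=1)
Line 3: ['top', 'distance'] (min_width=12, slack=3)
Line 4: ['quick', 'a', 'read'] (min_width=12, slack=3)
Line 5: ['calendar', 'fish'] (min_width=13, slack=2)
Line 6: ['brown'] (min_width=5, slack=10)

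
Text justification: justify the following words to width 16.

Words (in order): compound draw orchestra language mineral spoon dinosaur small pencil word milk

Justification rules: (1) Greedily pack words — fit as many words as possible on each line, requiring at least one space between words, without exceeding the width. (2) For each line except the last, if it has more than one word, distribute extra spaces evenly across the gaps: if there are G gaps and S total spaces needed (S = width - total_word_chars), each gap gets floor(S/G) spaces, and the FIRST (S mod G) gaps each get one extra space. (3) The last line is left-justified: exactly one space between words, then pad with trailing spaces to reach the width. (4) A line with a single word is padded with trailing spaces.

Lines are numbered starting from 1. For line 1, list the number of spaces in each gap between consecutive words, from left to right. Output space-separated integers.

Line 1: ['compound', 'draw'] (min_width=13, slack=3)
Line 2: ['orchestra'] (min_width=9, slack=7)
Line 3: ['language', 'mineral'] (min_width=16, slack=0)
Line 4: ['spoon', 'dinosaur'] (min_width=14, slack=2)
Line 5: ['small', 'pencil'] (min_width=12, slack=4)
Line 6: ['word', 'milk'] (min_width=9, slack=7)

Answer: 4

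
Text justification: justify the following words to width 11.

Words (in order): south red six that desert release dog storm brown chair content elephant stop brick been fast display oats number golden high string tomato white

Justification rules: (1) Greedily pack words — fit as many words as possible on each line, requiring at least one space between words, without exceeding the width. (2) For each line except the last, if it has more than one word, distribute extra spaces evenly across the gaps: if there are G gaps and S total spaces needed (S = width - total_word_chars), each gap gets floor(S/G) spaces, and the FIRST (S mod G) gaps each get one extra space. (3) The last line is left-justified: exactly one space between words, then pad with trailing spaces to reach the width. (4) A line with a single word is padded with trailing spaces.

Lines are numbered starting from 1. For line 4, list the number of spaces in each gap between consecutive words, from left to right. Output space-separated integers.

Answer: 1

Derivation:
Line 1: ['south', 'red'] (min_width=9, slack=2)
Line 2: ['six', 'that'] (min_width=8, slack=3)
Line 3: ['desert'] (min_width=6, slack=5)
Line 4: ['release', 'dog'] (min_width=11, slack=0)
Line 5: ['storm', 'brown'] (min_width=11, slack=0)
Line 6: ['chair'] (min_width=5, slack=6)
Line 7: ['content'] (min_width=7, slack=4)
Line 8: ['elephant'] (min_width=8, slack=3)
Line 9: ['stop', 'brick'] (min_width=10, slack=1)
Line 10: ['been', 'fast'] (min_width=9, slack=2)
Line 11: ['display'] (min_width=7, slack=4)
Line 12: ['oats', 'number'] (min_width=11, slack=0)
Line 13: ['golden', 'high'] (min_width=11, slack=0)
Line 14: ['string'] (min_width=6, slack=5)
Line 15: ['tomato'] (min_width=6, slack=5)
Line 16: ['white'] (min_width=5, slack=6)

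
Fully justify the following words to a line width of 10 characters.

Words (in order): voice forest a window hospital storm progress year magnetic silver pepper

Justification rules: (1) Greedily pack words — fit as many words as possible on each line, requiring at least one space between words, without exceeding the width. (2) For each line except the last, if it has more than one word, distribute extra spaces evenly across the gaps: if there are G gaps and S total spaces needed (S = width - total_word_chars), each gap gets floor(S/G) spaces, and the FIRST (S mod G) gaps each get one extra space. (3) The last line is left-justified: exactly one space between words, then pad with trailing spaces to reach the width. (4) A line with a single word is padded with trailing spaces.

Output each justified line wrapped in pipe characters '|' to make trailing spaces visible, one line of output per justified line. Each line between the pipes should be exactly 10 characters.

Answer: |voice     |
|forest   a|
|window    |
|hospital  |
|storm     |
|progress  |
|year      |
|magnetic  |
|silver    |
|pepper    |

Derivation:
Line 1: ['voice'] (min_width=5, slack=5)
Line 2: ['forest', 'a'] (min_width=8, slack=2)
Line 3: ['window'] (min_width=6, slack=4)
Line 4: ['hospital'] (min_width=8, slack=2)
Line 5: ['storm'] (min_width=5, slack=5)
Line 6: ['progress'] (min_width=8, slack=2)
Line 7: ['year'] (min_width=4, slack=6)
Line 8: ['magnetic'] (min_width=8, slack=2)
Line 9: ['silver'] (min_width=6, slack=4)
Line 10: ['pepper'] (min_width=6, slack=4)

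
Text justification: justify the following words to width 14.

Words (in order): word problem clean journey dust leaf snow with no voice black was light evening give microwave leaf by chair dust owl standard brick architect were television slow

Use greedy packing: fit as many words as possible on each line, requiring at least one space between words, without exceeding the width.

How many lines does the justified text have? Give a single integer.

Line 1: ['word', 'problem'] (min_width=12, slack=2)
Line 2: ['clean', 'journey'] (min_width=13, slack=1)
Line 3: ['dust', 'leaf', 'snow'] (min_width=14, slack=0)
Line 4: ['with', 'no', 'voice'] (min_width=13, slack=1)
Line 5: ['black', 'was'] (min_width=9, slack=5)
Line 6: ['light', 'evening'] (min_width=13, slack=1)
Line 7: ['give', 'microwave'] (min_width=14, slack=0)
Line 8: ['leaf', 'by', 'chair'] (min_width=13, slack=1)
Line 9: ['dust', 'owl'] (min_width=8, slack=6)
Line 10: ['standard', 'brick'] (min_width=14, slack=0)
Line 11: ['architect', 'were'] (min_width=14, slack=0)
Line 12: ['television'] (min_width=10, slack=4)
Line 13: ['slow'] (min_width=4, slack=10)
Total lines: 13

Answer: 13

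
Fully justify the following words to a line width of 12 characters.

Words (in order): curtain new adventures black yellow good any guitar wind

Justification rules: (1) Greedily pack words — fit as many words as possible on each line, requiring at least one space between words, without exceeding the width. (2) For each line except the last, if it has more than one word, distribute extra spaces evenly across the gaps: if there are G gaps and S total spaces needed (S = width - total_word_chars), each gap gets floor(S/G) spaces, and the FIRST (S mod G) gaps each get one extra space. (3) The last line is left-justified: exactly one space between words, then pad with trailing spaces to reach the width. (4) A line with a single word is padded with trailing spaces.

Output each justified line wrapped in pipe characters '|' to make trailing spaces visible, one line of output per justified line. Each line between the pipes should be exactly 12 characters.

Line 1: ['curtain', 'new'] (min_width=11, slack=1)
Line 2: ['adventures'] (min_width=10, slack=2)
Line 3: ['black', 'yellow'] (min_width=12, slack=0)
Line 4: ['good', 'any'] (min_width=8, slack=4)
Line 5: ['guitar', 'wind'] (min_width=11, slack=1)

Answer: |curtain  new|
|adventures  |
|black yellow|
|good     any|
|guitar wind |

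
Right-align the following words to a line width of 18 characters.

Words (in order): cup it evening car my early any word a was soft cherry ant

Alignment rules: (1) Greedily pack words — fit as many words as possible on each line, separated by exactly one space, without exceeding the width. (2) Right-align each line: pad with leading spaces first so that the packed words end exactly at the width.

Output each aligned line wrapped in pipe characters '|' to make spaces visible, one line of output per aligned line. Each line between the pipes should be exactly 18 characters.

Answer: |cup it evening car|
| my early any word|
| a was soft cherry|
|               ant|

Derivation:
Line 1: ['cup', 'it', 'evening', 'car'] (min_width=18, slack=0)
Line 2: ['my', 'early', 'any', 'word'] (min_width=17, slack=1)
Line 3: ['a', 'was', 'soft', 'cherry'] (min_width=17, slack=1)
Line 4: ['ant'] (min_width=3, slack=15)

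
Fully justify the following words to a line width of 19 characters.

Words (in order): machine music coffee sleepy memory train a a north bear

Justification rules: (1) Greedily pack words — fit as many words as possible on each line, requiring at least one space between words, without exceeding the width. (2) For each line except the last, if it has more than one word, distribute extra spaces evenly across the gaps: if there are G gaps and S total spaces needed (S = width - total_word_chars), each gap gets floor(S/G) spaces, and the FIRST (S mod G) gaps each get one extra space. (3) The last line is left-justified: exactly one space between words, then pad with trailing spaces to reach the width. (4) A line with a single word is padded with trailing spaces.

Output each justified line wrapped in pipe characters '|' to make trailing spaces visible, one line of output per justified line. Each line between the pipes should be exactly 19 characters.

Answer: |machine       music|
|coffee       sleepy|
|memory  train  a  a|
|north bear         |

Derivation:
Line 1: ['machine', 'music'] (min_width=13, slack=6)
Line 2: ['coffee', 'sleepy'] (min_width=13, slack=6)
Line 3: ['memory', 'train', 'a', 'a'] (min_width=16, slack=3)
Line 4: ['north', 'bear'] (min_width=10, slack=9)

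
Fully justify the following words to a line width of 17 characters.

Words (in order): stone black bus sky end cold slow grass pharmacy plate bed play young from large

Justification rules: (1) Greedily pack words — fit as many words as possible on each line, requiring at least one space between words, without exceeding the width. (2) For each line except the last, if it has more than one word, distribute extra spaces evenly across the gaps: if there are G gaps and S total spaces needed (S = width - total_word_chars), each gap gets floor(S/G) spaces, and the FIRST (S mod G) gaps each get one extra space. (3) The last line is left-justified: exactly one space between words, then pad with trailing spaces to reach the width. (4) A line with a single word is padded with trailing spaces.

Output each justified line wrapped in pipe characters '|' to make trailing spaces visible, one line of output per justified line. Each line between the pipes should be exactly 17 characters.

Answer: |stone  black  bus|
|sky end cold slow|
|grass    pharmacy|
|plate   bed  play|
|young from large |

Derivation:
Line 1: ['stone', 'black', 'bus'] (min_width=15, slack=2)
Line 2: ['sky', 'end', 'cold', 'slow'] (min_width=17, slack=0)
Line 3: ['grass', 'pharmacy'] (min_width=14, slack=3)
Line 4: ['plate', 'bed', 'play'] (min_width=14, slack=3)
Line 5: ['young', 'from', 'large'] (min_width=16, slack=1)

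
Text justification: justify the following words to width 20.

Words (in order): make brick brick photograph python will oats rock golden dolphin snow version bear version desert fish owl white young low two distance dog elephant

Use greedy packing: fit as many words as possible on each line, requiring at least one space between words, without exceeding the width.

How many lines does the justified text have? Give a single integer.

Line 1: ['make', 'brick', 'brick'] (min_width=16, slack=4)
Line 2: ['photograph', 'python'] (min_width=17, slack=3)
Line 3: ['will', 'oats', 'rock'] (min_width=14, slack=6)
Line 4: ['golden', 'dolphin', 'snow'] (min_width=19, slack=1)
Line 5: ['version', 'bear', 'version'] (min_width=20, slack=0)
Line 6: ['desert', 'fish', 'owl'] (min_width=15, slack=5)
Line 7: ['white', 'young', 'low', 'two'] (min_width=19, slack=1)
Line 8: ['distance', 'dog'] (min_width=12, slack=8)
Line 9: ['elephant'] (min_width=8, slack=12)
Total lines: 9

Answer: 9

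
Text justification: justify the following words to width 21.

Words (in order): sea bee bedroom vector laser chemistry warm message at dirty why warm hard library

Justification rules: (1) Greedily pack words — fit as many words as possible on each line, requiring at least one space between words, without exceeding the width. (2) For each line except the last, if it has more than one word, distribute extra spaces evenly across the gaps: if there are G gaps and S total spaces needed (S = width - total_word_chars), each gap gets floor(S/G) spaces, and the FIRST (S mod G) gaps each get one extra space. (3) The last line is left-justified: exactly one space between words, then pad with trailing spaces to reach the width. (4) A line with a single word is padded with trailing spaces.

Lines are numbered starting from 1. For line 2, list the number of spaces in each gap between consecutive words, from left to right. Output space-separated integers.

Line 1: ['sea', 'bee', 'bedroom'] (min_width=15, slack=6)
Line 2: ['vector', 'laser'] (min_width=12, slack=9)
Line 3: ['chemistry', 'warm'] (min_width=14, slack=7)
Line 4: ['message', 'at', 'dirty', 'why'] (min_width=20, slack=1)
Line 5: ['warm', 'hard', 'library'] (min_width=17, slack=4)

Answer: 10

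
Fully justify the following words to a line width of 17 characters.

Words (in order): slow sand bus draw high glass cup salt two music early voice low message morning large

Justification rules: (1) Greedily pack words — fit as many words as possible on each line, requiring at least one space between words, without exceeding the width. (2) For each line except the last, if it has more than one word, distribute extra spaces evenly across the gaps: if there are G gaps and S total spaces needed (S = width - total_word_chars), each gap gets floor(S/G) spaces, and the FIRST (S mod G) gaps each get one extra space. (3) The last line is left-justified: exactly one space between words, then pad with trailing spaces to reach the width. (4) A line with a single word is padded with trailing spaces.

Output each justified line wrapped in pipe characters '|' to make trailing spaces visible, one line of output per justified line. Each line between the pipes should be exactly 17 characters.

Answer: |slow   sand   bus|
|draw  high  glass|
|cup    salt   two|
|music early voice|
|low       message|
|morning large    |

Derivation:
Line 1: ['slow', 'sand', 'bus'] (min_width=13, slack=4)
Line 2: ['draw', 'high', 'glass'] (min_width=15, slack=2)
Line 3: ['cup', 'salt', 'two'] (min_width=12, slack=5)
Line 4: ['music', 'early', 'voice'] (min_width=17, slack=0)
Line 5: ['low', 'message'] (min_width=11, slack=6)
Line 6: ['morning', 'large'] (min_width=13, slack=4)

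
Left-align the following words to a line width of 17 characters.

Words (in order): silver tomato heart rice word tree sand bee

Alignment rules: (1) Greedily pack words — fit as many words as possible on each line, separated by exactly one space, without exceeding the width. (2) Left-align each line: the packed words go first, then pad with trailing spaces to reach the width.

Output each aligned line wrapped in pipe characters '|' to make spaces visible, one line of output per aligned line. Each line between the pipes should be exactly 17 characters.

Line 1: ['silver', 'tomato'] (min_width=13, slack=4)
Line 2: ['heart', 'rice', 'word'] (min_width=15, slack=2)
Line 3: ['tree', 'sand', 'bee'] (min_width=13, slack=4)

Answer: |silver tomato    |
|heart rice word  |
|tree sand bee    |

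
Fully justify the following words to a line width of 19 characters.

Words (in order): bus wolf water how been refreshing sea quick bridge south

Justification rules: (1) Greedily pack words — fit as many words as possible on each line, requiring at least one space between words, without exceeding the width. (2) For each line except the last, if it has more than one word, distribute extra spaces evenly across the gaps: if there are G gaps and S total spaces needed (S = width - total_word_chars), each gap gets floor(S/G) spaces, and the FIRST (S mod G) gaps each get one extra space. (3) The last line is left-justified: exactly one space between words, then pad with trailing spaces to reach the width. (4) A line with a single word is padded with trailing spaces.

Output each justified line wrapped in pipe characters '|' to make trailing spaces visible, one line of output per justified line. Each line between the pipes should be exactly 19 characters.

Answer: |bus  wolf water how|
|been refreshing sea|
|quick bridge south |

Derivation:
Line 1: ['bus', 'wolf', 'water', 'how'] (min_width=18, slack=1)
Line 2: ['been', 'refreshing', 'sea'] (min_width=19, slack=0)
Line 3: ['quick', 'bridge', 'south'] (min_width=18, slack=1)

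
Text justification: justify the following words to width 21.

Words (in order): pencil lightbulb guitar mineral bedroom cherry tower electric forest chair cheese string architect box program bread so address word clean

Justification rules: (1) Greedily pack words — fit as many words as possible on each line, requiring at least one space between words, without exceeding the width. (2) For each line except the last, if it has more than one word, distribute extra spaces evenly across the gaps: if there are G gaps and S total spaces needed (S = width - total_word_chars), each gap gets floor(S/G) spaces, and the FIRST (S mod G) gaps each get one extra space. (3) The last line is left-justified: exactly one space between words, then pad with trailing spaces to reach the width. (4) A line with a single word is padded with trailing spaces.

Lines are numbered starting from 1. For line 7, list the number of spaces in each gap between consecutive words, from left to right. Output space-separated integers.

Answer: 1 1 1

Derivation:
Line 1: ['pencil', 'lightbulb'] (min_width=16, slack=5)
Line 2: ['guitar', 'mineral'] (min_width=14, slack=7)
Line 3: ['bedroom', 'cherry', 'tower'] (min_width=20, slack=1)
Line 4: ['electric', 'forest', 'chair'] (min_width=21, slack=0)
Line 5: ['cheese', 'string'] (min_width=13, slack=8)
Line 6: ['architect', 'box', 'program'] (min_width=21, slack=0)
Line 7: ['bread', 'so', 'address', 'word'] (min_width=21, slack=0)
Line 8: ['clean'] (min_width=5, slack=16)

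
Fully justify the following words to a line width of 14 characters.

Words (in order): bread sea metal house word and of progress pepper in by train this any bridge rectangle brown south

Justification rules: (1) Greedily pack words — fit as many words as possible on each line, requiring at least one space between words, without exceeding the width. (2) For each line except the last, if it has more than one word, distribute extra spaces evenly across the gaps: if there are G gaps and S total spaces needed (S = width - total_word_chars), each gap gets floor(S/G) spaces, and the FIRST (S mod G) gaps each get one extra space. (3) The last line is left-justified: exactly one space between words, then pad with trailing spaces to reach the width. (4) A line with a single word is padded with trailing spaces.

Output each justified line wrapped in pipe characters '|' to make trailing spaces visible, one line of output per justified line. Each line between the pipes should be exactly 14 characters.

Line 1: ['bread', 'sea'] (min_width=9, slack=5)
Line 2: ['metal', 'house'] (min_width=11, slack=3)
Line 3: ['word', 'and', 'of'] (min_width=11, slack=3)
Line 4: ['progress'] (min_width=8, slack=6)
Line 5: ['pepper', 'in', 'by'] (min_width=12, slack=2)
Line 6: ['train', 'this', 'any'] (min_width=14, slack=0)
Line 7: ['bridge'] (min_width=6, slack=8)
Line 8: ['rectangle'] (min_width=9, slack=5)
Line 9: ['brown', 'south'] (min_width=11, slack=3)

Answer: |bread      sea|
|metal    house|
|word   and  of|
|progress      |
|pepper  in  by|
|train this any|
|bridge        |
|rectangle     |
|brown south   |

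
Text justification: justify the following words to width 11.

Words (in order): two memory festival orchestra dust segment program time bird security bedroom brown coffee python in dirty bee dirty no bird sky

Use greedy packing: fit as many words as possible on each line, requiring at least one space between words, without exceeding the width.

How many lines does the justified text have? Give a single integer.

Line 1: ['two', 'memory'] (min_width=10, slack=1)
Line 2: ['festival'] (min_width=8, slack=3)
Line 3: ['orchestra'] (min_width=9, slack=2)
Line 4: ['dust'] (min_width=4, slack=7)
Line 5: ['segment'] (min_width=7, slack=4)
Line 6: ['program'] (min_width=7, slack=4)
Line 7: ['time', 'bird'] (min_width=9, slack=2)
Line 8: ['security'] (min_width=8, slack=3)
Line 9: ['bedroom'] (min_width=7, slack=4)
Line 10: ['brown'] (min_width=5, slack=6)
Line 11: ['coffee'] (min_width=6, slack=5)
Line 12: ['python', 'in'] (min_width=9, slack=2)
Line 13: ['dirty', 'bee'] (min_width=9, slack=2)
Line 14: ['dirty', 'no'] (min_width=8, slack=3)
Line 15: ['bird', 'sky'] (min_width=8, slack=3)
Total lines: 15

Answer: 15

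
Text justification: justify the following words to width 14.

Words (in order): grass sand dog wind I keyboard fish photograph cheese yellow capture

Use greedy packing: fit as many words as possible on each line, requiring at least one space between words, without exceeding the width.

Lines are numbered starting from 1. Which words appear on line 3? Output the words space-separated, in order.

Line 1: ['grass', 'sand', 'dog'] (min_width=14, slack=0)
Line 2: ['wind', 'I'] (min_width=6, slack=8)
Line 3: ['keyboard', 'fish'] (min_width=13, slack=1)
Line 4: ['photograph'] (min_width=10, slack=4)
Line 5: ['cheese', 'yellow'] (min_width=13, slack=1)
Line 6: ['capture'] (min_width=7, slack=7)

Answer: keyboard fish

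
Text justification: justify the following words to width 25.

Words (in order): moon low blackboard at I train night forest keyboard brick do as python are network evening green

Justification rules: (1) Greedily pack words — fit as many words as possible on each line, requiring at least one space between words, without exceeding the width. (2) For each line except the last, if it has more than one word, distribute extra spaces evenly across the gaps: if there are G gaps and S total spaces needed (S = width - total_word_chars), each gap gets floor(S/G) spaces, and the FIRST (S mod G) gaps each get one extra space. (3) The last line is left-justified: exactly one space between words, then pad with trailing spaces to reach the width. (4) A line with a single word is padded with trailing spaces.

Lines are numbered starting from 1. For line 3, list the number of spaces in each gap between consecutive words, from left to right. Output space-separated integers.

Answer: 3 3 2

Derivation:
Line 1: ['moon', 'low', 'blackboard', 'at', 'I'] (min_width=24, slack=1)
Line 2: ['train', 'night', 'forest'] (min_width=18, slack=7)
Line 3: ['keyboard', 'brick', 'do', 'as'] (min_width=20, slack=5)
Line 4: ['python', 'are', 'network'] (min_width=18, slack=7)
Line 5: ['evening', 'green'] (min_width=13, slack=12)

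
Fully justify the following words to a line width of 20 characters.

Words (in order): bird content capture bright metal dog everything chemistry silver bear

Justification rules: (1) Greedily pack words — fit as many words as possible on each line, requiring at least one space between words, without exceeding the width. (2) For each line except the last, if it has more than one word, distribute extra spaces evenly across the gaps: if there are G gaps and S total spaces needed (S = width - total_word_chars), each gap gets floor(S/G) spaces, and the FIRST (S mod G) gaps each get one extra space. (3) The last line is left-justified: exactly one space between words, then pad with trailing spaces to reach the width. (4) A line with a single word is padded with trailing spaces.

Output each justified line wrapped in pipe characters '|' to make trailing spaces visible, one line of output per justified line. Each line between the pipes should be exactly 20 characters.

Answer: |bird content capture|
|bright   metal   dog|
|everything chemistry|
|silver bear         |

Derivation:
Line 1: ['bird', 'content', 'capture'] (min_width=20, slack=0)
Line 2: ['bright', 'metal', 'dog'] (min_width=16, slack=4)
Line 3: ['everything', 'chemistry'] (min_width=20, slack=0)
Line 4: ['silver', 'bear'] (min_width=11, slack=9)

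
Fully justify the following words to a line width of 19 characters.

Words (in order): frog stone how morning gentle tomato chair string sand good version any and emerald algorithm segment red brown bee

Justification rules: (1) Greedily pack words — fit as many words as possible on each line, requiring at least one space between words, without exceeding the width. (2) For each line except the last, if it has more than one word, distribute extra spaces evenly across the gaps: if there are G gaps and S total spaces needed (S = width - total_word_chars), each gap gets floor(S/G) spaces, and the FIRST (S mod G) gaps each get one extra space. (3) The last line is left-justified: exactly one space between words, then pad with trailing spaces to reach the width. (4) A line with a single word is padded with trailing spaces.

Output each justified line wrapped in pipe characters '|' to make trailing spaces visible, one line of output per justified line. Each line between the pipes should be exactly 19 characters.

Line 1: ['frog', 'stone', 'how'] (min_width=14, slack=5)
Line 2: ['morning', 'gentle'] (min_width=14, slack=5)
Line 3: ['tomato', 'chair', 'string'] (min_width=19, slack=0)
Line 4: ['sand', 'good', 'version'] (min_width=17, slack=2)
Line 5: ['any', 'and', 'emerald'] (min_width=15, slack=4)
Line 6: ['algorithm', 'segment'] (min_width=17, slack=2)
Line 7: ['red', 'brown', 'bee'] (min_width=13, slack=6)

Answer: |frog    stone   how|
|morning      gentle|
|tomato chair string|
|sand  good  version|
|any   and   emerald|
|algorithm   segment|
|red brown bee      |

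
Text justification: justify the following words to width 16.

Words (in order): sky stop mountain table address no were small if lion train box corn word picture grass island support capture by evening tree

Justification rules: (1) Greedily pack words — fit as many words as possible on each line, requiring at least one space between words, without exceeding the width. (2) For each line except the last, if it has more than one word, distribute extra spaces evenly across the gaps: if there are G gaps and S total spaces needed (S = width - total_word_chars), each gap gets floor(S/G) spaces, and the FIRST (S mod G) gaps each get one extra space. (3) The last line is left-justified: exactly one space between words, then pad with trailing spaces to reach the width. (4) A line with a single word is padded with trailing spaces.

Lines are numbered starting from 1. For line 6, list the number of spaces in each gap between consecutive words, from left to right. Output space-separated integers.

Line 1: ['sky', 'stop'] (min_width=8, slack=8)
Line 2: ['mountain', 'table'] (min_width=14, slack=2)
Line 3: ['address', 'no', 'were'] (min_width=15, slack=1)
Line 4: ['small', 'if', 'lion'] (min_width=13, slack=3)
Line 5: ['train', 'box', 'corn'] (min_width=14, slack=2)
Line 6: ['word', 'picture'] (min_width=12, slack=4)
Line 7: ['grass', 'island'] (min_width=12, slack=4)
Line 8: ['support', 'capture'] (min_width=15, slack=1)
Line 9: ['by', 'evening', 'tree'] (min_width=15, slack=1)

Answer: 5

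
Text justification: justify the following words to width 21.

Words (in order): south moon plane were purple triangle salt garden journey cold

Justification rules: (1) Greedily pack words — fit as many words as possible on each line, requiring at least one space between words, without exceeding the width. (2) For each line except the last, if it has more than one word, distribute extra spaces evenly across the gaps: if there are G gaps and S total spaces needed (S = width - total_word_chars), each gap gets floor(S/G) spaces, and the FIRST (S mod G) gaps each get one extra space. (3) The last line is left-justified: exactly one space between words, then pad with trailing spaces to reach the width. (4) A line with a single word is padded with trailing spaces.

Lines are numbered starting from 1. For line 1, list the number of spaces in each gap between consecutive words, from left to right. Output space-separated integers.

Line 1: ['south', 'moon', 'plane', 'were'] (min_width=21, slack=0)
Line 2: ['purple', 'triangle', 'salt'] (min_width=20, slack=1)
Line 3: ['garden', 'journey', 'cold'] (min_width=19, slack=2)

Answer: 1 1 1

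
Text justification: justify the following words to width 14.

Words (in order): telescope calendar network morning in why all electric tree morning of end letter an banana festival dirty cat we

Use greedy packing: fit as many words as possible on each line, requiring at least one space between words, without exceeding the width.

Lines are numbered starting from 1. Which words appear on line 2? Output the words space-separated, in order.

Answer: calendar

Derivation:
Line 1: ['telescope'] (min_width=9, slack=5)
Line 2: ['calendar'] (min_width=8, slack=6)
Line 3: ['network'] (min_width=7, slack=7)
Line 4: ['morning', 'in', 'why'] (min_width=14, slack=0)
Line 5: ['all', 'electric'] (min_width=12, slack=2)
Line 6: ['tree', 'morning'] (min_width=12, slack=2)
Line 7: ['of', 'end', 'letter'] (min_width=13, slack=1)
Line 8: ['an', 'banana'] (min_width=9, slack=5)
Line 9: ['festival', 'dirty'] (min_width=14, slack=0)
Line 10: ['cat', 'we'] (min_width=6, slack=8)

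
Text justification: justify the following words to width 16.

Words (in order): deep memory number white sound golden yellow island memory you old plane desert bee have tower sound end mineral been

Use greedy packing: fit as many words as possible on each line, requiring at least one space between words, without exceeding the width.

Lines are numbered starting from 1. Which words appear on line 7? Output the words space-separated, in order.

Line 1: ['deep', 'memory'] (min_width=11, slack=5)
Line 2: ['number', 'white'] (min_width=12, slack=4)
Line 3: ['sound', 'golden'] (min_width=12, slack=4)
Line 4: ['yellow', 'island'] (min_width=13, slack=3)
Line 5: ['memory', 'you', 'old'] (min_width=14, slack=2)
Line 6: ['plane', 'desert', 'bee'] (min_width=16, slack=0)
Line 7: ['have', 'tower', 'sound'] (min_width=16, slack=0)
Line 8: ['end', 'mineral', 'been'] (min_width=16, slack=0)

Answer: have tower sound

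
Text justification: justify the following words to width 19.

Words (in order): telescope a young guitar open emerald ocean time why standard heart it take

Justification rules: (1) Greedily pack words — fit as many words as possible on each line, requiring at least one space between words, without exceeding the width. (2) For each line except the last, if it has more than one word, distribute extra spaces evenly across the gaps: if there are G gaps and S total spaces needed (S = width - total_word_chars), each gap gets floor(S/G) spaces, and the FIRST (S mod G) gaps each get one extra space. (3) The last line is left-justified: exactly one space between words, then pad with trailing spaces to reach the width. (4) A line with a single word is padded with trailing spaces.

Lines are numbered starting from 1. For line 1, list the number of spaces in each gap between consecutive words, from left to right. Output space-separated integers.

Answer: 2 2

Derivation:
Line 1: ['telescope', 'a', 'young'] (min_width=17, slack=2)
Line 2: ['guitar', 'open', 'emerald'] (min_width=19, slack=0)
Line 3: ['ocean', 'time', 'why'] (min_width=14, slack=5)
Line 4: ['standard', 'heart', 'it'] (min_width=17, slack=2)
Line 5: ['take'] (min_width=4, slack=15)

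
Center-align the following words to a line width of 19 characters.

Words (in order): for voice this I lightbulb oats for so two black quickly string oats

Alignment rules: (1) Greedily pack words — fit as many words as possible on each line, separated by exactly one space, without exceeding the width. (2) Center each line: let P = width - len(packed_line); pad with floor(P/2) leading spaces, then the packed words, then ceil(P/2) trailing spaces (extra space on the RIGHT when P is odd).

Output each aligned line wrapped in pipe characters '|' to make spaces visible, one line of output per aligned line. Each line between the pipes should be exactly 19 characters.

Answer: | for voice this I  |
|lightbulb oats for |
|   so two black    |
|quickly string oats|

Derivation:
Line 1: ['for', 'voice', 'this', 'I'] (min_width=16, slack=3)
Line 2: ['lightbulb', 'oats', 'for'] (min_width=18, slack=1)
Line 3: ['so', 'two', 'black'] (min_width=12, slack=7)
Line 4: ['quickly', 'string', 'oats'] (min_width=19, slack=0)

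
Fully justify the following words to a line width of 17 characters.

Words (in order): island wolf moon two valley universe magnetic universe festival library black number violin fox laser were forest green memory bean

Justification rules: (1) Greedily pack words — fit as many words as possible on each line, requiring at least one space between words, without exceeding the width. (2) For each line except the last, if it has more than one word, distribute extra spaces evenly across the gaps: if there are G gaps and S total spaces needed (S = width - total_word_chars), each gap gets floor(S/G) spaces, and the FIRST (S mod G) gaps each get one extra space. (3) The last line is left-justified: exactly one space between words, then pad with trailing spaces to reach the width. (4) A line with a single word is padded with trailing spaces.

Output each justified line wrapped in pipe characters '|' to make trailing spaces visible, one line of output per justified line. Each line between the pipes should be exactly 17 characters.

Answer: |island  wolf moon|
|two        valley|
|universe magnetic|
|universe festival|
|library     black|
|number violin fox|
|laser were forest|
|green memory bean|

Derivation:
Line 1: ['island', 'wolf', 'moon'] (min_width=16, slack=1)
Line 2: ['two', 'valley'] (min_width=10, slack=7)
Line 3: ['universe', 'magnetic'] (min_width=17, slack=0)
Line 4: ['universe', 'festival'] (min_width=17, slack=0)
Line 5: ['library', 'black'] (min_width=13, slack=4)
Line 6: ['number', 'violin', 'fox'] (min_width=17, slack=0)
Line 7: ['laser', 'were', 'forest'] (min_width=17, slack=0)
Line 8: ['green', 'memory', 'bean'] (min_width=17, slack=0)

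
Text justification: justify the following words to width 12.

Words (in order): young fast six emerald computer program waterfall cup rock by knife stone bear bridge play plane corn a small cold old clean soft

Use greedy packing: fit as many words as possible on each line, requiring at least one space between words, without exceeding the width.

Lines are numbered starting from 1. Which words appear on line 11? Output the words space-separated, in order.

Answer: cold old

Derivation:
Line 1: ['young', 'fast'] (min_width=10, slack=2)
Line 2: ['six', 'emerald'] (min_width=11, slack=1)
Line 3: ['computer'] (min_width=8, slack=4)
Line 4: ['program'] (min_width=7, slack=5)
Line 5: ['waterfall'] (min_width=9, slack=3)
Line 6: ['cup', 'rock', 'by'] (min_width=11, slack=1)
Line 7: ['knife', 'stone'] (min_width=11, slack=1)
Line 8: ['bear', 'bridge'] (min_width=11, slack=1)
Line 9: ['play', 'plane'] (min_width=10, slack=2)
Line 10: ['corn', 'a', 'small'] (min_width=12, slack=0)
Line 11: ['cold', 'old'] (min_width=8, slack=4)
Line 12: ['clean', 'soft'] (min_width=10, slack=2)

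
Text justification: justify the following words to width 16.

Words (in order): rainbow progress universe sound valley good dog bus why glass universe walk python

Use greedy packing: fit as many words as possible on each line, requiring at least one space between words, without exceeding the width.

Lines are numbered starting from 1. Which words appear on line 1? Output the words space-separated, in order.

Answer: rainbow progress

Derivation:
Line 1: ['rainbow', 'progress'] (min_width=16, slack=0)
Line 2: ['universe', 'sound'] (min_width=14, slack=2)
Line 3: ['valley', 'good', 'dog'] (min_width=15, slack=1)
Line 4: ['bus', 'why', 'glass'] (min_width=13, slack=3)
Line 5: ['universe', 'walk'] (min_width=13, slack=3)
Line 6: ['python'] (min_width=6, slack=10)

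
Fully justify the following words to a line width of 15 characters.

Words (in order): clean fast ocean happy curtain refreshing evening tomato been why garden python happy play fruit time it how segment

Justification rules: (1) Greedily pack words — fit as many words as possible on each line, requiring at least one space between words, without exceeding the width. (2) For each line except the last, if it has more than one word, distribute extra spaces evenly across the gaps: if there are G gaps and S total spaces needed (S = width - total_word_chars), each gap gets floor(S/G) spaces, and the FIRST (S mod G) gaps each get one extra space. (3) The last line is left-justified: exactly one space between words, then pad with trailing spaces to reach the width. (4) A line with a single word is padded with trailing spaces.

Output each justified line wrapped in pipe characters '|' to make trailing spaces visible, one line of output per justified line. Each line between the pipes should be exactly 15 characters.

Answer: |clean      fast|
|ocean     happy|
|curtain        |
|refreshing     |
|evening  tomato|
|been why garden|
|python    happy|
|play fruit time|
|it how segment |

Derivation:
Line 1: ['clean', 'fast'] (min_width=10, slack=5)
Line 2: ['ocean', 'happy'] (min_width=11, slack=4)
Line 3: ['curtain'] (min_width=7, slack=8)
Line 4: ['refreshing'] (min_width=10, slack=5)
Line 5: ['evening', 'tomato'] (min_width=14, slack=1)
Line 6: ['been', 'why', 'garden'] (min_width=15, slack=0)
Line 7: ['python', 'happy'] (min_width=12, slack=3)
Line 8: ['play', 'fruit', 'time'] (min_width=15, slack=0)
Line 9: ['it', 'how', 'segment'] (min_width=14, slack=1)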